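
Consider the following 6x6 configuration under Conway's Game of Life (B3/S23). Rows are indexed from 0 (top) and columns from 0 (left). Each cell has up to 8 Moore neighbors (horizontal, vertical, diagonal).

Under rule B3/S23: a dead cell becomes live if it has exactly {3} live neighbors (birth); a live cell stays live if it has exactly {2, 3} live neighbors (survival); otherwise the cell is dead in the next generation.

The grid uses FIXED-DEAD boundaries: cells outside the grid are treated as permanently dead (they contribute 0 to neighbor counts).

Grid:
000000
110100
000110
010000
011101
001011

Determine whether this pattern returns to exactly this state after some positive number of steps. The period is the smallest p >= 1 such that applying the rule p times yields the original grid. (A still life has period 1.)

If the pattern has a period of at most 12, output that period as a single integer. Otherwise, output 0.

Simulating and comparing each generation to the original:
Gen 0 (original, given above): 13 live cells
Gen 1: 15 live cells, differs from original
Gen 2: 18 live cells, differs from original
Gen 3: 15 live cells, differs from original
Gen 4: 15 live cells, differs from original
Gen 5: 14 live cells, differs from original
Gen 6: 17 live cells, differs from original
Gen 7: 13 live cells, differs from original
Gen 8: 16 live cells, differs from original
Gen 9: 14 live cells, differs from original
Gen 10: 9 live cells, differs from original
Gen 11: 9 live cells, differs from original
Gen 12: 6 live cells, differs from original
No period found within 12 steps.

Answer: 0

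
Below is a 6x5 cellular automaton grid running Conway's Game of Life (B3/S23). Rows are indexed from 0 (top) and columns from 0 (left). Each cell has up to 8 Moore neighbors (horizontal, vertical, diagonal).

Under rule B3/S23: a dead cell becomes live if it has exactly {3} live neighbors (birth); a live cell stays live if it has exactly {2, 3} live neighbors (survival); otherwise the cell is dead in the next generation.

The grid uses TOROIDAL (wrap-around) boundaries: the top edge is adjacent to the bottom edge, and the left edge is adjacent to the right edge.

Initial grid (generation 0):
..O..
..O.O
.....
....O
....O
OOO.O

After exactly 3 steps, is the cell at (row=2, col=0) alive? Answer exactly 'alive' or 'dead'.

Answer: dead

Derivation:
Simulating step by step:
Generation 0 (given above): 9 live cells
Generation 1: 10 live cells
..O.O
...O.
...O.
.....
.O..O
OOO.O
Generation 2: 11 live cells
..O.O
..OOO
.....
.....
.OOOO
..O.O
Generation 3: 14 live cells
OOO.O
..O.O
...O.
..OO.
OOO.O
....O

Cell (2,0) at generation 3: 0 -> dead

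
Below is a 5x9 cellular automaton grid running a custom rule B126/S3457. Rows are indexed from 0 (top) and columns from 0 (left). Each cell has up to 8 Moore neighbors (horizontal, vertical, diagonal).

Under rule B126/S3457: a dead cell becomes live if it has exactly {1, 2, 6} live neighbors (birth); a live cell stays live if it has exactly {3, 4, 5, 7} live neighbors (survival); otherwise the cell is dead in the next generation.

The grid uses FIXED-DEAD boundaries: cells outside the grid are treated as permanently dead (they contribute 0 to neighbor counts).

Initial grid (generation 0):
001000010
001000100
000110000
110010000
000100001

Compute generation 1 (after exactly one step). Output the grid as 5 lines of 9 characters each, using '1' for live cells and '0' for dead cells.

Answer: 010101101
010011011
100100110
000011011
111011010

Derivation:
Simulating step by step:
Generation 0 (given above): 11 live cells
Generation 1: 24 live cells
(generation 1 grid is the final answer)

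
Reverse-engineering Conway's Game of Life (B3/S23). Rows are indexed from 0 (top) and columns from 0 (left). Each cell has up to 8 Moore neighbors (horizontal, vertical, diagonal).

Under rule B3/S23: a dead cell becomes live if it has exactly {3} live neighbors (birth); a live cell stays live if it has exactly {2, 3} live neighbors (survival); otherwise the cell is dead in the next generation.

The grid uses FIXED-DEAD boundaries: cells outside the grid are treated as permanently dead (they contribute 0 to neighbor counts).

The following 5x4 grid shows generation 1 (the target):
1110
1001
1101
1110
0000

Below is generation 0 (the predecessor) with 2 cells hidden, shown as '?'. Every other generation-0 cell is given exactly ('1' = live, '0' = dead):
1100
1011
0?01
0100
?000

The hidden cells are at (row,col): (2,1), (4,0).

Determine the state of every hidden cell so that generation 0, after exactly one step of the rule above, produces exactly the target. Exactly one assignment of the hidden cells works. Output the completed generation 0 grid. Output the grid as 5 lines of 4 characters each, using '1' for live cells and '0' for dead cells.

Hidden generation-0 cells (in order): (2,1), (4,0).
A hidden cell only influences target cells in its own 3x3 neighborhood. Try each of the 2^2 = 4 assignments, step the completed generation 0 forward once under B3/S23, and compare with the target:
  (2,1)=0 (4,0)=0 -> step gives (1,2)='1' but target has '0' -> reject
  (2,1)=0 (4,0)=1 -> step gives (1,2)='1' but target has '0' -> reject
  (2,1)=1 (4,0)=0 -> step gives (3,0)='0' but target has '1' -> reject
  (2,1)=1 (4,0)=1 -> step reproduces the target at every cell -> ACCEPT
Unique solution: (2,1)=live, (4,0)=live.
Check: live-neighbor counts of every cell in the completed generation 0:
2332
3542
3352
3231
1210
Applying B3/S23 to generation 0 with these counts gives:
1110
1001
1101
1110
0000
which matches the target exactly.

Answer: 1100
1011
0101
0100
1000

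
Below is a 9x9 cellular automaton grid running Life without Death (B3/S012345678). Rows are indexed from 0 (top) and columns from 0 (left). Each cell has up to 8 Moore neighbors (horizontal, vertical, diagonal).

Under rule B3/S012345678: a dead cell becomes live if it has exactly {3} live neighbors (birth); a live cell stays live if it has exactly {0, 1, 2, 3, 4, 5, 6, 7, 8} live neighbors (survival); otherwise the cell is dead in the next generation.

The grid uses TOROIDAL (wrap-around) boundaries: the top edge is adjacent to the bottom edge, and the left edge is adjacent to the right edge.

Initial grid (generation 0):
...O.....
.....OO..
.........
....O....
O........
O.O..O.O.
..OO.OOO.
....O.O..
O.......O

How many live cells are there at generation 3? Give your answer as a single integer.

Simulating step by step:
Generation 0 (given above): 18 live cells
Generation 1: 27 live cells
...O.....
.....OO..
.....O...
....O....
OO......O
O.OOOO.O.
.OOO.OOOO
...OO.O.O
O.......O
Generation 2: 37 live cells
...O.....
....OOO..
....OOO..
O...O....
OOO..O..O
O.OOOO.O.
.OOO.OOOO
.O.OO.O.O
O..OO..OO
Generation 3: 47 live cells
...O..OOO
...OOOO..
...OOOO..
O..OO.O.O
OOO..OO.O
O.OOOO.O.
.OOO.OOOO
.O.OO.O.O
O..OOO.OO
Population at generation 3: 47

Answer: 47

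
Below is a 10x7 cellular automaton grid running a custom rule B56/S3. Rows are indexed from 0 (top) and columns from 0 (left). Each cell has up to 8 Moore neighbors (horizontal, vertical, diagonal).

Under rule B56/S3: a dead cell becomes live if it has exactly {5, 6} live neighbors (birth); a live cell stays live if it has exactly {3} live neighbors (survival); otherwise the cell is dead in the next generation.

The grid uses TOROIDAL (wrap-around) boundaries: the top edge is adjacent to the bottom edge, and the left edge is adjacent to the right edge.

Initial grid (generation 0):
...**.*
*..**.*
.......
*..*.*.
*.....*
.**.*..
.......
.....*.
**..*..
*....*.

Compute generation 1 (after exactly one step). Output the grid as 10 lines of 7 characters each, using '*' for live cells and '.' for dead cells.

Simulating step by step:
Generation 0 (given above): 21 live cells
Generation 1: 8 live cells
(generation 1 grid is the final answer)

Answer: ...*.*.
...**..
.......
.......
*.....*
.......
.......
.......
.......
*....*.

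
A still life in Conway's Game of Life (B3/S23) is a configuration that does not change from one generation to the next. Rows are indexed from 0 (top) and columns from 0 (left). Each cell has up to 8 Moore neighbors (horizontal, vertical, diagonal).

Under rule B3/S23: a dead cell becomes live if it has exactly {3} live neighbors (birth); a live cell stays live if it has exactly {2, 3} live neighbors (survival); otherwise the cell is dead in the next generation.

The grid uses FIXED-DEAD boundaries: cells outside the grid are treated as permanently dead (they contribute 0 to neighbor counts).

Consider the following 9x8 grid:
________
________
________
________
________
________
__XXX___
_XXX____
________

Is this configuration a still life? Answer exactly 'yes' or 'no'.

Answer: no

Derivation:
Compute generation 1 and compare to generation 0 (given above):
Generation 1:
________
________
________
________
________
___X____
_X__X___
_X__X___
__X_____
Cell (5,3) differs: gen0=0 vs gen1=1 -> NOT a still life.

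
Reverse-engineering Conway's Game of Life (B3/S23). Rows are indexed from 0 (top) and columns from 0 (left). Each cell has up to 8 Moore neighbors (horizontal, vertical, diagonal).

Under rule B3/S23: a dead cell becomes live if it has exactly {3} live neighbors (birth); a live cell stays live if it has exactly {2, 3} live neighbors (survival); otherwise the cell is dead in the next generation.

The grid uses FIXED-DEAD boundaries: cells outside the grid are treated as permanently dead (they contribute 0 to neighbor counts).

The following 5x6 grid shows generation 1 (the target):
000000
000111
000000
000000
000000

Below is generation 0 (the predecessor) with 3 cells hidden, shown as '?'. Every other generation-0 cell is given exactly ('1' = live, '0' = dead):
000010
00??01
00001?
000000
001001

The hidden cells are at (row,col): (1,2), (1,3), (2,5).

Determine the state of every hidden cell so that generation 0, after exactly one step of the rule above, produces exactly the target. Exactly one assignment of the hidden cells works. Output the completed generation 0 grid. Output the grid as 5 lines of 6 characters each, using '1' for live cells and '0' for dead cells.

Hidden generation-0 cells (in order): (1,2), (1,3), (2,5).
A hidden cell only influences target cells in its own 3x3 neighborhood. Try each of the 2^3 = 8 assignments, step the completed generation 0 forward once under B3/S23, and compare with the target:
  (1,2)=0 (1,3)=0 (2,5)=0 -> step gives (1,3)='0' but target has '1' -> reject
  (1,2)=0 (1,3)=0 (2,5)=1 -> step gives (1,3)='0' but target has '1' -> reject
  (1,2)=0 (1,3)=1 (2,5)=0 -> step gives (0,4)='1' but target has '0' -> reject
  (1,2)=0 (1,3)=1 (2,5)=1 -> step gives (0,4)='1' but target has '0' -> reject
  (1,2)=1 (1,3)=0 (2,5)=0 -> step reproduces the target at every cell -> ACCEPT
  (1,2)=1 (1,3)=0 (2,5)=1 -> step gives (1,4)='0' but target has '1' -> reject
  (1,2)=1 (1,3)=1 (2,5)=0 -> step gives (0,3)='1' but target has '0' -> reject
  (1,2)=1 (1,3)=1 (2,5)=1 -> step gives (0,3)='1' but target has '0' -> reject
Unique solution: (1,2)=live, (1,3)=dead, (2,5)=dead.
Check: live-neighbor counts of every cell in the completed generation 0:
011212
010332
011212
011222
010110
Applying B3/S23 to generation 0 with these counts gives:
000000
000111
000000
000000
000000
which matches the target exactly.

Answer: 000010
001001
000010
000000
001001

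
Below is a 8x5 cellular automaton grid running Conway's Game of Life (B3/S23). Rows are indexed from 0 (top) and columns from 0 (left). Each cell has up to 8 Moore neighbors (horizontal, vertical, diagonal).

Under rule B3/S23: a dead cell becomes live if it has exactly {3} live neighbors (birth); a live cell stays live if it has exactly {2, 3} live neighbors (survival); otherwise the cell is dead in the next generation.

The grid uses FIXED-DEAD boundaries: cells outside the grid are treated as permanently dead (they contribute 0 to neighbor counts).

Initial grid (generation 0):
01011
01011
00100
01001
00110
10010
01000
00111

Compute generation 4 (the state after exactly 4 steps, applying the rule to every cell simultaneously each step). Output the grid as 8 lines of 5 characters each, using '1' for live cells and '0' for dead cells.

Answer: 00011
11000
10101
01000
00100
01000
01000
01110

Derivation:
Simulating step by step:
Generation 0 (given above): 17 live cells
Generation 1: 18 live cells
00011
01001
01101
01000
01111
01010
01001
00110
Generation 2: 20 live cells
00011
01001
11110
10001
11011
11000
01001
00110
Generation 3: 20 live cells
00011
11001
10111
00001
00111
00011
11010
00110
Generation 4: 14 live cells
(generation 4 grid is the final answer)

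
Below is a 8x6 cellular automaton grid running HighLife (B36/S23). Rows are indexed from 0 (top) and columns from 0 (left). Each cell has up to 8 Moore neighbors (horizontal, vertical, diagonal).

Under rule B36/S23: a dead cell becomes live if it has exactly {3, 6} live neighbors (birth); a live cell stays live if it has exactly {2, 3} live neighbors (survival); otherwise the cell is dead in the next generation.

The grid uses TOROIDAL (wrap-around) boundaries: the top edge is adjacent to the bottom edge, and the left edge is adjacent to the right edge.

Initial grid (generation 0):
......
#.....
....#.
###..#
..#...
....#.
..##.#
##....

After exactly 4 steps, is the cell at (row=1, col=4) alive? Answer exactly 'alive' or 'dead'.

Answer: dead

Derivation:
Simulating step by step:
Generation 0 (given above): 13 live cells
Generation 1: 22 live cells
##....
......
......
####.#
#.##.#
..#.#.
######
###...
Generation 2: 12 live cells
#.#...
......
###...
...#.#
.#....
.#...#
....#.
....#.
Generation 3: 12 live cells
......
#.#...
###...
......
..#.#.
#.....
....##
...#.#
Generation 4: 12 live cells
......
#.#...
#.#...
..##..
......
...##.
#...##
.....#

Cell (1,4) at generation 4: 0 -> dead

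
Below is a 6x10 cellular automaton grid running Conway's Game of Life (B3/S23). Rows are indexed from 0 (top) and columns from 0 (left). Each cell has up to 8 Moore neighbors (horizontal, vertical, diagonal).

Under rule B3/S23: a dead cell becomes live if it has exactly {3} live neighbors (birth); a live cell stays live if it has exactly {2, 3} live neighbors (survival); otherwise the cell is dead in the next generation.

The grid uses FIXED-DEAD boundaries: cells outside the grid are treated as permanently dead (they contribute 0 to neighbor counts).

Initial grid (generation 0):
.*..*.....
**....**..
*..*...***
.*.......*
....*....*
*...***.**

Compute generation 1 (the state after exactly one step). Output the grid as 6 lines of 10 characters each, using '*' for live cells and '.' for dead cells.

Simulating step by step:
Generation 0 (given above): 21 live cells
Generation 1: 19 live cells
(generation 1 grid is the final answer)

Answer: **........
***...**..
*.*...**.*
.........*
....*....*
....**..**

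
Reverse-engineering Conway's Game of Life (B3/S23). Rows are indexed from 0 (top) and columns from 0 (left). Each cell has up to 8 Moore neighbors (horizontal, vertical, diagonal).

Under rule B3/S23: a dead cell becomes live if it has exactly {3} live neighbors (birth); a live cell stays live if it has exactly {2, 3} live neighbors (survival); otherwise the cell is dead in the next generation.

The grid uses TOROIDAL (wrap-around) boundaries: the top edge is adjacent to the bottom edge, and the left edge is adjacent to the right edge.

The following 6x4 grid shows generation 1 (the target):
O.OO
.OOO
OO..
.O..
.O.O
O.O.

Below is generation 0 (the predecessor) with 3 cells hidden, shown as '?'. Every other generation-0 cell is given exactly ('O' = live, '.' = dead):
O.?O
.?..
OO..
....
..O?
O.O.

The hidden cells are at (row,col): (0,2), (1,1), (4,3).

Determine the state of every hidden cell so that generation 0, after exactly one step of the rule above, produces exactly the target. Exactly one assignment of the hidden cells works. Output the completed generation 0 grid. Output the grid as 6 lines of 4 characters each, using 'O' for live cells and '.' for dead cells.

Hidden generation-0 cells (in order): (0,2), (1,1), (4,3).
A hidden cell only influences target cells in its own 3x3 neighborhood. Try each of the 2^3 = 8 assignments, step the completed generation 0 forward once under B3/S23, and compare with the target:
  (0,2)=. (1,1)=. (4,3)=. -> step gives (0,1)='O' but target has '.' -> reject
  (0,2)=. (1,1)=. (4,3)=O -> step gives (0,1)='O' but target has '.' -> reject
  (0,2)=. (1,1)=O (4,3)=. -> step reproduces the target at every cell -> ACCEPT
  (0,2)=. (1,1)=O (4,3)=O -> step gives (3,0)='O' but target has '.' -> reject
  (0,2)=O (1,1)=. (4,3)=. -> step gives (0,3)='.' but target has 'O' -> reject
  (0,2)=O (1,1)=. (4,3)=O -> step gives (0,3)='.' but target has 'O' -> reject
  (0,2)=O (1,1)=O (4,3)=. -> step gives (0,3)='.' but target has 'O' -> reject
  (0,2)=O (1,1)=O (4,3)=O -> step gives (0,3)='.' but target has 'O' -> reject
Unique solution: (0,2)=dead, (1,1)=live, (4,3)=dead.
Check: live-neighbor counts of every cell in the completed generation 0:
3433
5333
2221
2322
1313
2425
Applying B3/S23 to generation 0 with these counts gives:
O.OO
.OOO
OO..
.O..
.O.O
O.O.
which matches the target exactly.

Answer: O..O
.O..
OO..
....
..O.
O.O.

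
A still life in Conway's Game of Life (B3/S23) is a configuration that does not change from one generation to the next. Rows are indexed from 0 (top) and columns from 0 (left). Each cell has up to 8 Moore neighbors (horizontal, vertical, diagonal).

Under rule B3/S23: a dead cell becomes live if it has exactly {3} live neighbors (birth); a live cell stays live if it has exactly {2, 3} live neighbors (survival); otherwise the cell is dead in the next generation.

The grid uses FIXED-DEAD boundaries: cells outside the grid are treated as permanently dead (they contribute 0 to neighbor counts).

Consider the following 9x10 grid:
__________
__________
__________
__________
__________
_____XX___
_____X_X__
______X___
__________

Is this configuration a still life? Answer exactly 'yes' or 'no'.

Answer: yes

Derivation:
Compute generation 1 and compare to generation 0 (given above):
Generation 1:
__________
__________
__________
__________
__________
_____XX___
_____X_X__
______X___
__________
The grids are IDENTICAL -> still life.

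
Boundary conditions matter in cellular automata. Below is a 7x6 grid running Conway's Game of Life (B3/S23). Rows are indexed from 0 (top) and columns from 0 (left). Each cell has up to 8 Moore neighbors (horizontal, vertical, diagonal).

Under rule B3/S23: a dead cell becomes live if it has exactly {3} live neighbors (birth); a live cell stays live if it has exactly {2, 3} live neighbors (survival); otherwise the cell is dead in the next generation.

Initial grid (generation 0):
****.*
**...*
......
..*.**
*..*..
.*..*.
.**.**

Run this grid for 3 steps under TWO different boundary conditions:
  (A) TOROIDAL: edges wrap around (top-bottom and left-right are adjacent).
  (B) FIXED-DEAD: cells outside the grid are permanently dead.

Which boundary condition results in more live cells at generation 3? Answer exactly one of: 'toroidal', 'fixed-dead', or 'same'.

Answer: toroidal

Derivation:
Under TOROIDAL boundary, generation 3:
...***
...***
*.....
.*...*
.**..*
***...
......
Population = 15

Under FIXED-DEAD boundary, generation 3:
......
....*.
......
**....
**....
....*.
***...
Population = 9

Comparison: toroidal=15, fixed-dead=9 -> toroidal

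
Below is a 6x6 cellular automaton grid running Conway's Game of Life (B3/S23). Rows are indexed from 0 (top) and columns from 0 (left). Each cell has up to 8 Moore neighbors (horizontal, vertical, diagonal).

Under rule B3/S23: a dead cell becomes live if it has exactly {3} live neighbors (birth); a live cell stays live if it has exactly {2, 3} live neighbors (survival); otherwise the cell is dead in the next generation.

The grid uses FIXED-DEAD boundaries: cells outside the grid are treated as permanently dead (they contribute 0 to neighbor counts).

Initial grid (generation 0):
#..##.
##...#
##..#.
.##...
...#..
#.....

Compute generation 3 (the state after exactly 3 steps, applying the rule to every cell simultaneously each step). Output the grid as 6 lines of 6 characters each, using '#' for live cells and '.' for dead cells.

Answer: .#..#.
.#...#
.#..#.
...##.
......
......

Derivation:
Simulating step by step:
Generation 0 (given above): 13 live cells
Generation 1: 12 live cells
##..#.
..##.#
......
####..
.##...
......
Generation 2: 13 live cells
.####.
.####.
....#.
#..#..
#..#..
......
Generation 3: 8 live cells
(generation 3 grid is the final answer)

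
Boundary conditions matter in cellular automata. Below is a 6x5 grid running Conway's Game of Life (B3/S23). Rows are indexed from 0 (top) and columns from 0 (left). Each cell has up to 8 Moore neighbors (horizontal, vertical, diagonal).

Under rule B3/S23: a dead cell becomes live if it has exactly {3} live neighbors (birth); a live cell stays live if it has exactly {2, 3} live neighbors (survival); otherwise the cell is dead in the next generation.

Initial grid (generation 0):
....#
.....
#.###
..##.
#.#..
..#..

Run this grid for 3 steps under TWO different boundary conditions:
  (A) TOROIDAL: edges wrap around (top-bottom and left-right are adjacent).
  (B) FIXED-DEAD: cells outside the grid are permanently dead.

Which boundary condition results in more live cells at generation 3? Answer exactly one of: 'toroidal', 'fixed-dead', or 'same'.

Answer: toroidal

Derivation:
Under TOROIDAL boundary, generation 3:
.#...
##...
...##
#..##
.....
.##..
Population = 10

Under FIXED-DEAD boundary, generation 3:
.....
.....
..##.
.....
.....
.....
Population = 2

Comparison: toroidal=10, fixed-dead=2 -> toroidal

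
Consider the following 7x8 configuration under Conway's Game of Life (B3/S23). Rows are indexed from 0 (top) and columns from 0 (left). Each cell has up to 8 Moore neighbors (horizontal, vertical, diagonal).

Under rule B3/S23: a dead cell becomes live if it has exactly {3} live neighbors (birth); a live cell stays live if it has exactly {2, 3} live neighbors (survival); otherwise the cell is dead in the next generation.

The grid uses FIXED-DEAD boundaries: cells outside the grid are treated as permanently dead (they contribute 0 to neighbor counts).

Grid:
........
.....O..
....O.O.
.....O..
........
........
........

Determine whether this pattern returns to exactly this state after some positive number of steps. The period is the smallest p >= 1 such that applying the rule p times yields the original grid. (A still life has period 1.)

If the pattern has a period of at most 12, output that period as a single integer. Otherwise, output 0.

Answer: 1

Derivation:
Simulating and comparing each generation to the original:
Gen 0 (original, given above): 4 live cells
Gen 1: 4 live cells, MATCHES original -> period = 1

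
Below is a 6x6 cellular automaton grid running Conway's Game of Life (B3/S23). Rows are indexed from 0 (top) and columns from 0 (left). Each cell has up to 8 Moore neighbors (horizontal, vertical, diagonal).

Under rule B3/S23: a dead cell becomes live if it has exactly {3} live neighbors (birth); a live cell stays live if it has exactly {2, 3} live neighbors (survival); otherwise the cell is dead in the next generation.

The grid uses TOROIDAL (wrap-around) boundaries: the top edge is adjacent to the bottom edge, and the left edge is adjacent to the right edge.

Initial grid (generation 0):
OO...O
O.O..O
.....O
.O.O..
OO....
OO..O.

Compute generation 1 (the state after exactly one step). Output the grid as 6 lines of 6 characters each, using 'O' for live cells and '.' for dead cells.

Simulating step by step:
Generation 0 (given above): 14 live cells
Generation 1: 11 live cells
(generation 1 grid is the final answer)

Answer: ..O.O.
....O.
.OO.OO
.OO...
.....O
..O...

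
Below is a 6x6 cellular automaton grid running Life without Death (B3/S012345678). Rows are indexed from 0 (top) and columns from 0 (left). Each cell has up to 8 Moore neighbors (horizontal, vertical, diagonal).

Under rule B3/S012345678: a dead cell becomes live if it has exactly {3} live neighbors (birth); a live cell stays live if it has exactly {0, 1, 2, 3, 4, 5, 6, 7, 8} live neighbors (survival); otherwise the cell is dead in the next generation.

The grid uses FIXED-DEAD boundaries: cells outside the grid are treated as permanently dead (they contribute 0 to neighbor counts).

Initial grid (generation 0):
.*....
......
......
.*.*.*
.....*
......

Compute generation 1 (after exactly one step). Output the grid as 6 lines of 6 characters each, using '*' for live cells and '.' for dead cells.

Answer: .*....
......
......
.*.***
....**
......

Derivation:
Simulating step by step:
Generation 0 (given above): 5 live cells
Generation 1: 7 live cells
(generation 1 grid is the final answer)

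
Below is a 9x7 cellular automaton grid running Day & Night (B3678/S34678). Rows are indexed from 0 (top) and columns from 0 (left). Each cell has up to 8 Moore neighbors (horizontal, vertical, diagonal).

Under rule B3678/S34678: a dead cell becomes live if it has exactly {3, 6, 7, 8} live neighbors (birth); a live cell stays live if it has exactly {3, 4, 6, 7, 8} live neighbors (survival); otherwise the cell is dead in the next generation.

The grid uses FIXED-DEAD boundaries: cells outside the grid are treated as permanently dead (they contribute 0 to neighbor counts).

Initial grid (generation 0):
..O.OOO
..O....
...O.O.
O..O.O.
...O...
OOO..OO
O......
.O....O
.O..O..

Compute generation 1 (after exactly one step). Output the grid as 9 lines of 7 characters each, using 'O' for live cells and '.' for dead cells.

Simulating step by step:
Generation 0 (given above): 21 live cells
Generation 1: 13 live cells
(generation 1 grid is the final answer)

Answer: ...O...
......O
..O....
..O....
O....OO
.O.....
O.O..OO
O......
.......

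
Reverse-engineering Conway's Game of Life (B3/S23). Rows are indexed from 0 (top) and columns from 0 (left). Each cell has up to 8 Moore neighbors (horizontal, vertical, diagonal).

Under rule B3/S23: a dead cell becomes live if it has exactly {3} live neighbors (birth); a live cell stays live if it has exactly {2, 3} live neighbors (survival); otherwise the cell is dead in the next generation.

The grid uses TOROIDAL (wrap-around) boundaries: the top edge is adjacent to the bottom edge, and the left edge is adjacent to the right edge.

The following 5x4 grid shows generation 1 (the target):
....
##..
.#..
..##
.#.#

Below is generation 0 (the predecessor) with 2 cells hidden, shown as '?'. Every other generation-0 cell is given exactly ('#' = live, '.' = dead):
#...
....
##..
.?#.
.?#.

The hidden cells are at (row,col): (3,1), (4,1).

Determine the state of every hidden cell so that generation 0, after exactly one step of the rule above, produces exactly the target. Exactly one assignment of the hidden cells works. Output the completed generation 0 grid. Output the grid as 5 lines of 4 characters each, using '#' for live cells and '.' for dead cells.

Hidden generation-0 cells (in order): (3,1), (4,1).
A hidden cell only influences target cells in its own 3x3 neighborhood. Try each of the 2^2 = 4 assignments, step the completed generation 0 forward once under B3/S23, and compare with the target:
  (3,1)=. (4,1)=. -> step reproduces the target at every cell -> ACCEPT
  (3,1)=. (4,1)=# -> step gives (0,1)='#' but target has '.' -> reject
  (3,1)=# (4,1)=. -> step gives (2,0)='#' but target has '.' -> reject
  (3,1)=# (4,1)=# -> step gives (0,1)='#' but target has '.' -> reject
Unique solution: (3,1)=dead, (4,1)=dead.
Check: live-neighbor counts of every cell in the completed generation 0:
0212
3312
1222
2423
1313
Applying B3/S23 to generation 0 with these counts gives:
....
##..
.#..
..##
.#.#
which matches the target exactly.

Answer: #...
....
##..
..#.
..#.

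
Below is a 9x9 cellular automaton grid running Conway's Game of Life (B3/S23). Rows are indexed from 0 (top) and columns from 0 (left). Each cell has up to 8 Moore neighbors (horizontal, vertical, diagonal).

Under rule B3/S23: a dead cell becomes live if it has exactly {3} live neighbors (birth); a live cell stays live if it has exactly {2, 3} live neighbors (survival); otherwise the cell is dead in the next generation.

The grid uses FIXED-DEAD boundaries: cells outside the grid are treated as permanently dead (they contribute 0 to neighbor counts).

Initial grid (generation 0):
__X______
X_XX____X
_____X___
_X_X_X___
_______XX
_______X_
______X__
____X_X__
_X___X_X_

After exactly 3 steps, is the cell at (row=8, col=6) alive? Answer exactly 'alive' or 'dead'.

Simulating step by step:
Generation 0 (given above): 18 live cells
Generation 1: 23 live cells
_XXX_____
_XXX_____
_X_X_____
____X_X__
______XXX
______XXX
_____XXX_
______XX_
_____XX__
Generation 2: 14 live cells
_X_X_____
X___X____
_X_XX____
_____XX__
________X
_________
_____X___
_________
_____XXX_
Generation 3: 9 live cells
_________
XX__X____
___XX____
____XX___
_________
_________
_________
_____X___
______X__

Cell (8,6) at generation 3: 1 -> alive

Answer: alive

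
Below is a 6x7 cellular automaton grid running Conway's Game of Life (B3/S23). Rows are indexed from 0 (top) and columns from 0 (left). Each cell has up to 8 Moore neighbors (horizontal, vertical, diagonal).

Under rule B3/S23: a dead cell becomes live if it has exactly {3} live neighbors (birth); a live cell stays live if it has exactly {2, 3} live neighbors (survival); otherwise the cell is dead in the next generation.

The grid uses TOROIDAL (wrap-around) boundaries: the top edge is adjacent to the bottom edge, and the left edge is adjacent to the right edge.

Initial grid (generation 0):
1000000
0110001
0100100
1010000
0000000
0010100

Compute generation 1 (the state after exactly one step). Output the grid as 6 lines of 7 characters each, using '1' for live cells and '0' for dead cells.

Answer: 1011000
0110000
0001000
0100000
0101000
0000000

Derivation:
Simulating step by step:
Generation 0 (given above): 10 live cells
Generation 1: 9 live cells
(generation 1 grid is the final answer)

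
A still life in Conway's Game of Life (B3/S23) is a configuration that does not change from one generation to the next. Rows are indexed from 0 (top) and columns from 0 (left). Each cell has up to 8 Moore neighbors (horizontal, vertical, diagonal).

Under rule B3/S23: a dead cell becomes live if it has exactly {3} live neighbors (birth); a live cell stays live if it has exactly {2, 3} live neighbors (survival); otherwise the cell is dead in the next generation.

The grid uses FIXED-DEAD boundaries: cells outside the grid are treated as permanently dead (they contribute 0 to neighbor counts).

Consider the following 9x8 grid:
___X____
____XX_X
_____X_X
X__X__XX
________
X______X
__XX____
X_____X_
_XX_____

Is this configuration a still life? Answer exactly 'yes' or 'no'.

Answer: no

Derivation:
Compute generation 1 and compare to generation 0 (given above):
Generation 1:
____X___
____XX__
_____X_X
______XX
______XX
________
_X______
___X____
_X______
Cell (0,3) differs: gen0=1 vs gen1=0 -> NOT a still life.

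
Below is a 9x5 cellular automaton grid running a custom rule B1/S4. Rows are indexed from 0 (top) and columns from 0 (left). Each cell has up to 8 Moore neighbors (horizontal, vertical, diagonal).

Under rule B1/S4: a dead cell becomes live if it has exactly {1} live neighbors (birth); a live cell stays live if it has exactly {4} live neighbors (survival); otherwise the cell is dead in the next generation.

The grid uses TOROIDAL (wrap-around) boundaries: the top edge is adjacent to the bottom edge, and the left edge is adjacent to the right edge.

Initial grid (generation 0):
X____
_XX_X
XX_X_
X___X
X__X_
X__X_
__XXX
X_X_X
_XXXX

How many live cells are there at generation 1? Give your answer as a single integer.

Simulating step by step:
Generation 0 (given above): 23 live cells
Generation 1: 9 live cells
X____
_X___
_X___
X____
_____
___X_
_____
X____
_X_XX
Population at generation 1: 9

Answer: 9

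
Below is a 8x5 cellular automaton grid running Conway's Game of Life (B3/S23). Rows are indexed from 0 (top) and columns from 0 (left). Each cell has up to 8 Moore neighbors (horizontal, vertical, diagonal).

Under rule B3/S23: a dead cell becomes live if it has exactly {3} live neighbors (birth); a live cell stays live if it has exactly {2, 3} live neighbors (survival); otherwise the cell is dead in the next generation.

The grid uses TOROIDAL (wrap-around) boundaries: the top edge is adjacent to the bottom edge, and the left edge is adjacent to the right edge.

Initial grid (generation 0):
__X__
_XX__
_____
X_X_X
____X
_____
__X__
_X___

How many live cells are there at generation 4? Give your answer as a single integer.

Answer: 3

Derivation:
Simulating step by step:
Generation 0 (given above): 9 live cells
Generation 1: 14 live cells
__X__
_XX__
X_XX_
X__XX
X__XX
_____
_____
_XX__
Generation 2: 7 live cells
___X_
_____
X____
_____
X__X_
____X
_____
_XX__
Generation 3: 5 live cells
__X__
_____
_____
____X
____X
____X
_____
__X__
Generation 4: 3 live cells
_____
_____
_____
_____
X__XX
_____
_____
_____
Population at generation 4: 3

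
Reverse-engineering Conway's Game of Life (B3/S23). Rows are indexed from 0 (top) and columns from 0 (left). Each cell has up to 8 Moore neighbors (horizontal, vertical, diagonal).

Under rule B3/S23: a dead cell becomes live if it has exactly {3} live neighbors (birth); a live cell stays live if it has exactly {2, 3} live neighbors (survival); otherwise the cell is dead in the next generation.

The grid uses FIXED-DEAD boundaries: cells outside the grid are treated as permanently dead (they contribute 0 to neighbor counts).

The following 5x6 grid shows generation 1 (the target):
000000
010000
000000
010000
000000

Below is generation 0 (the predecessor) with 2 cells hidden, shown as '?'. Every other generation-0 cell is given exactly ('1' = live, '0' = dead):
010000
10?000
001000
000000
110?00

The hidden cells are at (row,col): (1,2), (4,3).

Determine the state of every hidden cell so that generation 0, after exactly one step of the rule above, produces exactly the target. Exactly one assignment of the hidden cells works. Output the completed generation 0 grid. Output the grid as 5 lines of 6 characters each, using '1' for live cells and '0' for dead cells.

Hidden generation-0 cells (in order): (1,2), (4,3).
A hidden cell only influences target cells in its own 3x3 neighborhood. Try each of the 2^2 = 4 assignments, step the completed generation 0 forward once under B3/S23, and compare with the target:
  (1,2)=0 (4,3)=0 -> step reproduces the target at every cell -> ACCEPT
  (1,2)=0 (4,3)=1 -> step gives (3,2)='1' but target has '0' -> reject
  (1,2)=1 (4,3)=0 -> step gives (0,1)='1' but target has '0' -> reject
  (1,2)=1 (4,3)=1 -> step gives (0,1)='1' but target has '0' -> reject
Unique solution: (1,2)=dead, (4,3)=dead.
Check: live-neighbor counts of every cell in the completed generation 0:
211000
132100
120100
232100
111000
Applying B3/S23 to generation 0 with these counts gives:
000000
010000
000000
010000
000000
which matches the target exactly.

Answer: 010000
100000
001000
000000
110000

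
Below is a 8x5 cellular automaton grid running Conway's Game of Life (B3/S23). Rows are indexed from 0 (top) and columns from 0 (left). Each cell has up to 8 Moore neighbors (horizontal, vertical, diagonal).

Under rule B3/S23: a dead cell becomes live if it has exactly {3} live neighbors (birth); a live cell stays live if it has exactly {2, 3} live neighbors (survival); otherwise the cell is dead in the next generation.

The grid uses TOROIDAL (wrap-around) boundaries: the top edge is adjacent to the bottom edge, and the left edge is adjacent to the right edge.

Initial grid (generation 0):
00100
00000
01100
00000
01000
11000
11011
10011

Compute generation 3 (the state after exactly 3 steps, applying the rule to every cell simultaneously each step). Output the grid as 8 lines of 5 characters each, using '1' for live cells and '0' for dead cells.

Answer: 00000
00110
00010
10100
10100
01000
00000
00111

Derivation:
Simulating step by step:
Generation 0 (given above): 13 live cells
Generation 1: 9 live cells
00011
01100
00000
01100
11000
00000
00010
00000
Generation 2: 12 live cells
00110
00110
00000
11100
11100
00000
00000
00011
Generation 3: 11 live cells
(generation 3 grid is the final answer)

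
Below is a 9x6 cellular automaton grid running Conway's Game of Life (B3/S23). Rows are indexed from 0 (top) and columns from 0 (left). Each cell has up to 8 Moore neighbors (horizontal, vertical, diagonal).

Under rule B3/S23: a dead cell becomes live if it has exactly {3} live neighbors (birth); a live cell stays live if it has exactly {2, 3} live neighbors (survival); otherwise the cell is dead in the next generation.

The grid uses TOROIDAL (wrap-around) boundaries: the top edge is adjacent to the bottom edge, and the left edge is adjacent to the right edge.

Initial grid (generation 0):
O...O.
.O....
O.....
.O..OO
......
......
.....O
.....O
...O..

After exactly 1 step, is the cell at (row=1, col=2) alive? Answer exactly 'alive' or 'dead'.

Simulating step by step:
Generation 0 (given above): 10 live cells
Generation 1: 11 live cells
......
OO...O
OO...O
O....O
......
......
......
....O.
....OO

Cell (1,2) at generation 1: 0 -> dead

Answer: dead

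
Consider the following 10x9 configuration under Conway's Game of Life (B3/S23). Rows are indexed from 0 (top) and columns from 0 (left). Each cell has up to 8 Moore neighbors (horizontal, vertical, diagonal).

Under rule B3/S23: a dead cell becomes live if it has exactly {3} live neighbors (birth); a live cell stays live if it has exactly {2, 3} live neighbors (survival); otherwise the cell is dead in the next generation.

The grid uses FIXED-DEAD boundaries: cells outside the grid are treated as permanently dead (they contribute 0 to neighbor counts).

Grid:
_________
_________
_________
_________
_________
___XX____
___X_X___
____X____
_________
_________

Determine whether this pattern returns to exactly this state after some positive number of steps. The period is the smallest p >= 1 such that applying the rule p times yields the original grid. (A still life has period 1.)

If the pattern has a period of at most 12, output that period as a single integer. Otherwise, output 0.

Answer: 1

Derivation:
Simulating and comparing each generation to the original:
Gen 0 (original, given above): 5 live cells
Gen 1: 5 live cells, MATCHES original -> period = 1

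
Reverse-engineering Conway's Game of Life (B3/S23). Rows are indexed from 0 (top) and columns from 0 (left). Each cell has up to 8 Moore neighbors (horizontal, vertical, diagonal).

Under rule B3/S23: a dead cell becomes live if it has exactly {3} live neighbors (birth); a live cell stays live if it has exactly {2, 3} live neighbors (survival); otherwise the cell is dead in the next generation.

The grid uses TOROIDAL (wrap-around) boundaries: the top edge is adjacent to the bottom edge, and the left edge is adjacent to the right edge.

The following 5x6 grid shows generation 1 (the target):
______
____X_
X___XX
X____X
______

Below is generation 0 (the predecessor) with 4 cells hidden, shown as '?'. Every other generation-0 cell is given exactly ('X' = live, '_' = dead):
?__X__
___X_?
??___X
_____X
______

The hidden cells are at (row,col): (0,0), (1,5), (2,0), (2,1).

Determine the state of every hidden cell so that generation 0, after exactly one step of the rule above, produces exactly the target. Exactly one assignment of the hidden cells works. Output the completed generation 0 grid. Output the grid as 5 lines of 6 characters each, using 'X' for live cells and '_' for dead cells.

Hidden generation-0 cells (in order): (0,0), (1,5), (2,0), (2,1).
A hidden cell only influences target cells in its own 3x3 neighborhood. Try each of the 2^4 = 16 assignments, step the completed generation 0 forward once under B3/S23, and compare with the target:
  (0,0)=_ (1,5)=_ (2,0)=_ (2,1)=_ -> step gives (2,0)='_' but target has 'X' -> reject
  (0,0)=_ (1,5)=_ (2,0)=_ (2,1)=X -> step gives (1,2)='X' but target has '_' -> reject
  (0,0)=_ (1,5)=_ (2,0)=X (2,1)=_ -> step reproduces the target at every cell -> ACCEPT
  (0,0)=_ (1,5)=_ (2,0)=X (2,1)=X -> step gives (1,0)='X' but target has '_' -> reject
  (0,0)=_ (1,5)=X (2,0)=_ (2,1)=_ -> step gives (0,4)='X' but target has '_' -> reject
  (0,0)=_ (1,5)=X (2,0)=_ (2,1)=X -> step gives (0,4)='X' but target has '_' -> reject
  (0,0)=_ (1,5)=X (2,0)=X (2,1)=_ -> step gives (0,4)='X' but target has '_' -> reject
  (0,0)=_ (1,5)=X (2,0)=X (2,1)=X -> step gives (0,4)='X' but target has '_' -> reject
  (0,0)=X (1,5)=_ (2,0)=_ (2,1)=_ -> step gives (2,0)='_' but target has 'X' -> reject
  (0,0)=X (1,5)=_ (2,0)=_ (2,1)=X -> step gives (1,0)='X' but target has '_' -> reject
  (0,0)=X (1,5)=_ (2,0)=X (2,1)=_ -> step gives (1,0)='X' but target has '_' -> reject
  (0,0)=X (1,5)=_ (2,0)=X (2,1)=X -> step gives (1,1)='X' but target has '_' -> reject
  (0,0)=X (1,5)=X (2,0)=_ (2,1)=_ -> step gives (0,4)='X' but target has '_' -> reject
  (0,0)=X (1,5)=X (2,0)=_ (2,1)=X -> step gives (0,4)='X' but target has '_' -> reject
  (0,0)=X (1,5)=X (2,0)=X (2,1)=_ -> step gives (0,4)='X' but target has '_' -> reject
  (0,0)=X (1,5)=X (2,0)=X (2,1)=X -> step gives (0,4)='X' but target has '_' -> reject
Unique solution: (0,0)=dead, (1,5)=dead, (2,0)=live, (2,1)=dead.
Check: live-neighbor counts of every cell in the completed generation 0:
002120
212132
211132
310022
101121
Applying B3/S23 to generation 0 with these counts gives:
______
____X_
X___XX
X____X
______
which matches the target exactly.

Answer: ___X__
___X__
X____X
_____X
______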